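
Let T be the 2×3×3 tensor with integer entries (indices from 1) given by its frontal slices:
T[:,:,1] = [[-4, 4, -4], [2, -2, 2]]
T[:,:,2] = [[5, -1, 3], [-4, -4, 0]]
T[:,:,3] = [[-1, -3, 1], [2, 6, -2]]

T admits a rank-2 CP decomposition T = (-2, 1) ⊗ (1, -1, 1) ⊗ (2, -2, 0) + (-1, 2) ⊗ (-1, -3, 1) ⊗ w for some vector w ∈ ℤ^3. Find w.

Subtract the known terms from T to get the rank-1 residual R = (-1, 2) ⊗ (-1, -3, 1) ⊗ w, so R[i,j,k] = a[i]·b[j]·w[k]. Pick indices with nonzero a[1]·b[1] = (-1)·(-1) = 1. Only the fibre through (1,1,·) is needed: R[1,1,:] = T[1,1,:] − Σₗ aₗ[1]bₗ[1]cₗ = [-4, 5, -1] − (-2)·(1)·(2, -2, 0) = [0, 1, -1]. Then w[k] = R[1,1,k] / 1 for each k, giving w = [0, 1, -1] / 1 = (0, 1, -1).

w = (0, 1, -1)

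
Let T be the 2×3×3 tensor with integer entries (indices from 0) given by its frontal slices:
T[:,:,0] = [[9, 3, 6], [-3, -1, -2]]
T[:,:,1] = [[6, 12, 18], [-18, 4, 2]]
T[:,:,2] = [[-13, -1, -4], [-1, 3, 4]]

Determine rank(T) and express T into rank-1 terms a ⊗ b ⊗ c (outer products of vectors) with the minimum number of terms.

rank(T) = 2

Lower bound: the mode-2 unfolding of T (rows indexed by j, columns by (i,k) = (0,0), (0,1), (0,2), (1,0), (1,1), (1,2)) is [[9, 6, -13, -3, -18, -1], [3, 12, -1, -1, 4, 3], [6, 18, -4, -2, 2, 4]].
There the 2×2 minor on rows j ∈ {0, 1}, columns (i,k) ∈ {(0,0), (0,1)} is det [[9, 6], [3, 12]] = 90 ≠ 0, so this unfolding has rank ≥ 2; CP rank is at least every unfolding rank, so rank(T) ≥ 2. (Unfolding ranks only ever bound the CP rank from below — rank(T) can be strictly larger than all of them — so the matching upper bound has to come from an explicit 2-term decomposition.)
Upper bound — finding two terms. Write S_k = T[:,:,k] for the frontal slices: S₀ = [[9, 3, 6], [-3, -1, -2]], S₁ = [[6, 12, 18], [-18, 4, 2]], S₂ = [[-13, -1, -4], [-1, 3, 4]].
If T = a₁ ⊗ b₁ ⊗ c₁ + a₂ ⊗ b₂ ⊗ c₂ then each S_k = c₁[k]·a₁b₁ᵀ + c₂[k]·a₂b₂ᵀ. S₀ and S₁ are linearly independent, so a₁b₁ᵀ and a₂b₂ᵀ must span the same plane of matrices: they are the rank-1 matrices of the form x·S₀ + y·S₁.
The 2×2 minor of x·S₀ + y·S₁ on rows {0,1}, columns {0,1} is 120·xy + 240·y² = 120·(x + 2·y)(y), vanishing at (x:y) = (2:-1) and (1:0).
M₁ = 2·S₀ − S₁ = [[12, -6, -6], [12, -6, -6]] = 6·[1, 1][2, -1, -1]ᵀ and M₂ = S₀ = [[9, 3, 6], [-3, -1, -2]] = [3, -1][3, 1, 2]ᵀ, so take a₁ = [1, 1], b₁ = [2, -1, -1], a₂ = [3, -1], b₂ = [3, 1, 2].
Each slice is an integer combination of E₁ = a₁b₁ᵀ and E₂ = a₂b₂ᵀ: S₀ = E₂, S₁ = −6·E₁ + 2·E₂, S₂ = −2·E₁ − E₂; reading off coefficients, c₁ = [0, -6, -2] and c₂ = [1, 2, -1].
Hence T = [1, 1] ⊗ [2, -1, -1] ⊗ [0, -6, -2] + [3, -1] ⊗ [3, 1, 2] ⊗ [1, 2, -1], so rank(T) ≤ 2.
These bounds meet, so rank(T) = 2.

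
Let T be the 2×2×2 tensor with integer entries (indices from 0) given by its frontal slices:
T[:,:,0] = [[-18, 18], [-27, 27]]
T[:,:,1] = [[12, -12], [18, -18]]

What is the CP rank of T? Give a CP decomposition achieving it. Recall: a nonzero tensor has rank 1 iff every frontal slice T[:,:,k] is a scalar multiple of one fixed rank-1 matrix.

Lower bound: T ≠ 0 (e.g. T[0,0,0] = -18), so rank(T) ≥ 1.
Upper bound: if T = a ⊗ b ⊗ c then every fibre of T is a multiple of the corresponding factor, so read the factors off the fibres through the nonzero entry T[0,0,0] = -18.
The mode-1 fibre T[:,0,0] = [-18, -27] gives a = (2, 3) (primitive direction); the mode-2 fibre T[0,:,0] = [-18, 18] gives b = (1, -1); then c[k] = T[0,0,k] / (a[0]·b[0]) = [-18, 12] / 2 = (-9, 6).
Expanding (2, 3) ⊗ (1, -1) ⊗ (-9, 6) reproduces all 8 entries of T, so T = (2, 3) ⊗ (1, -1) ⊗ (-9, 6) and rank(T) ≤ 1.
These bounds meet, so rank(T) = 1.

rank(T) = 1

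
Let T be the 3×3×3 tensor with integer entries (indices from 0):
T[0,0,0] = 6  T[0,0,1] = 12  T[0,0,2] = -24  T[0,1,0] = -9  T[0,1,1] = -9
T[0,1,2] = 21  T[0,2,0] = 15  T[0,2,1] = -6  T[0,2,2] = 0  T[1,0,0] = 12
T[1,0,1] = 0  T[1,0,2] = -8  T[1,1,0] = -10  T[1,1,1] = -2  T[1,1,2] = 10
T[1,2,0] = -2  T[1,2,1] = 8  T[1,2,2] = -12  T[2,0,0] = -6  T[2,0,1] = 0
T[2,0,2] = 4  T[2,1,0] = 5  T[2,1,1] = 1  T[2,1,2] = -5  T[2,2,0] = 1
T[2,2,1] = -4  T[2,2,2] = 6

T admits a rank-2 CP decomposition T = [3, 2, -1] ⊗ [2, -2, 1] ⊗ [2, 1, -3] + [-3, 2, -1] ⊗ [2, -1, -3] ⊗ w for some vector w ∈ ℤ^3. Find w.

w = [1, -1, 1]

Subtract the known terms from T to get the rank-1 residual R = [-3, 2, -1] ⊗ [2, -1, -3] ⊗ w, so R[i,j,k] = a[i]·b[j]·w[k]. Pick indices with nonzero a[0]·b[0] = (-3)·(2) = -6. Only the fibre through (0,0,·) is needed: R[0,0,:] = T[0,0,:] − Σₗ aₗ[0]bₗ[0]cₗ = [6, 12, -24] − (3)·(2)·[2, 1, -3] = [-6, 6, -6]. Then w[k] = R[0,0,k] / -6 for each k, giving w = [-6, 6, -6] / -6 = [1, -1, 1].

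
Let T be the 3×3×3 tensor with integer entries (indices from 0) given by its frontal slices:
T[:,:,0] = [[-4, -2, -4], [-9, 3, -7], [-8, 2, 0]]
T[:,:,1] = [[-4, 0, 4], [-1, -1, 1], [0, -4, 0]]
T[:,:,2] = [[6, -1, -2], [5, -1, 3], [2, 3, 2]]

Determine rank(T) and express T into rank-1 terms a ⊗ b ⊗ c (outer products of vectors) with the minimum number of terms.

rank(T) = 3

Lower bound: the mode-2 unfolding of T (rows indexed by j, columns by (i,k) = (0,0), (0,1), (0,2), (1,0), (1,1), (1,2), (2,0), (2,1), (2,2)) is [[-4, -4, 6, -9, -1, 5, -8, 0, 2], [-2, 0, -1, 3, -1, -1, 2, -4, 3], [-4, 4, -2, -7, 1, 3, 0, 0, 2]].
There the 3×3 minor on rows j ∈ {0, 1, 2}, columns (i,k) ∈ {(0,0), (0,1), (0,2)} is det [[-4, -4, 6], [-2, 0, -1], [-4, 4, -2]] = -64 ≠ 0, so this unfolding has rank ≥ 3; CP rank is at least every unfolding rank, so rank(T) ≥ 3. (Flattening ranks never certify an upper bound on CP rank; for that we must actually write T with 3 rank-1 terms.)
Upper bound: T is a sum of 3 rank-1 terms, T = (1, 0, -1) ⊗ (1, -1, -1) ⊗ (2, -2, 2) + (1, 2, 1) ⊗ (2, -1, 2) ⊗ (-2, 0, 1) + (2, 1, 2) ⊗ (1, 1, -1) ⊗ (-1, -1, 1) (written with every a and b primitive with positive leading entry and the scale carried by c; CP decompositions are not unique, and this one is verified by expanding entrywise), so rank(T) ≤ 3.
These bounds meet, so rank(T) = 3.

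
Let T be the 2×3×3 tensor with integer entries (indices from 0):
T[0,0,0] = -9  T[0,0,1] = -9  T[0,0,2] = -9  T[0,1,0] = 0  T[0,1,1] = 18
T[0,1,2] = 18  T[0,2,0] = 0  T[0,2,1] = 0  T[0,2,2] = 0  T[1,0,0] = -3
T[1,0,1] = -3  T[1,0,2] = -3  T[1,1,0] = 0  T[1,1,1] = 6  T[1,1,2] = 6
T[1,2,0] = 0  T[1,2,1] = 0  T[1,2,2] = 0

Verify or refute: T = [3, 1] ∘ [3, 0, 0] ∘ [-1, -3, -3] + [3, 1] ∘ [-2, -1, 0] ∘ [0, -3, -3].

Reconstruct entry (0,1,1) from the claimed factors: Σₗ aₗ[0]bₗ[1]cₗ[1] = (3)·(0)·(-3) + (3)·(-1)·(-3) = 9, but T[0,1,1] = 18. The claim is false.

No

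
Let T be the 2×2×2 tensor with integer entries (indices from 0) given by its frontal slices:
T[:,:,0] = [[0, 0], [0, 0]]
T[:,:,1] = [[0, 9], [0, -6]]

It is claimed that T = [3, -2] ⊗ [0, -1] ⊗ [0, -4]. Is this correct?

Reconstruct entry (0,1,1) from the claimed factors: Σₗ aₗ[0]bₗ[1]cₗ[1] = (3)·(-1)·(-4) = 12, but T[0,1,1] = 9. The claim is false.

No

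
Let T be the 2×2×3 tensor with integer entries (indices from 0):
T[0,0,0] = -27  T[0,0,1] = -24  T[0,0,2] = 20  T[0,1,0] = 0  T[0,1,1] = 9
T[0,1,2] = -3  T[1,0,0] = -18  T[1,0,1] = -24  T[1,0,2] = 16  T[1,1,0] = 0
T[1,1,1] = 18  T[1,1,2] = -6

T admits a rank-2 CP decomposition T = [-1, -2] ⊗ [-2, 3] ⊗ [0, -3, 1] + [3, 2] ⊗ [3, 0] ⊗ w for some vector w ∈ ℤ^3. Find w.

w = [-3, -2, 2]

Subtract the known terms from T to get the rank-1 residual R = [3, 2] ⊗ [3, 0] ⊗ w, so R[i,j,k] = a[i]·b[j]·w[k]. Pick indices with nonzero a[0]·b[0] = (3)·(3) = 9. Only the fibre through (0,0,·) is needed: R[0,0,:] = T[0,0,:] − Σₗ aₗ[0]bₗ[0]cₗ = [-27, -24, 20] − (-1)·(-2)·[0, -3, 1] = [-27, -18, 18]. Then w[k] = R[0,0,k] / 9 for each k, giving w = [-27, -18, 18] / 9 = [-3, -2, 2].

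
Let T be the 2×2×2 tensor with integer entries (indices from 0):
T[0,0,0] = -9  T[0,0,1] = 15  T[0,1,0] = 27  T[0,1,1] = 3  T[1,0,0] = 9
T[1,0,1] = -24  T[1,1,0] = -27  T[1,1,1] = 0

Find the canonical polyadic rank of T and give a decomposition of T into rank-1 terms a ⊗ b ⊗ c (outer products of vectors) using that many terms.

rank(T) = 2

Lower bound: the mode-2 unfolding of T (rows indexed by j, columns by (i,k) = (0,0), (0,1), (1,0), (1,1)) is [[-9, 15, 9, -24], [27, 3, -27, 0]].
There the 2×2 minor on rows j ∈ {0, 1}, columns (i,k) ∈ {(0,0), (0,1)} is det [[-9, 15], [27, 3]] = -432 ≠ 0, so this unfolding has rank ≥ 2; CP rank is at least every unfolding rank, so rank(T) ≥ 2. (Unfolding ranks only ever bound the CP rank from below — rank(T) can be strictly larger than all of them — so the matching upper bound has to come from an explicit 2-term decomposition.)
Upper bound — finding two terms. Write S_k = T[:,:,k] for the frontal slices: S₀ = [[-9, 27], [9, -27]], S₁ = [[15, 3], [-24, 0]].
If T = a₁ ⊗ b₁ ⊗ c₁ + a₂ ⊗ b₂ ⊗ c₂ then each S_k = c₁[k]·a₁b₁ᵀ + c₂[k]·a₂b₂ᵀ. S₀ and S₁ are linearly independent, so a₁b₁ᵀ and a₂b₂ᵀ must span the same plane of matrices: they are the rank-1 matrices of the form x·S₀ + y·S₁.
det(x·S₀ + y·S₁) is 216·xy + 72·y² = 72·(y)(3·x + y), vanishing at (x:y) = (1:0) and (1:-3).
M₁ = S₀ = [[-9, 27], [9, -27]] = (-9)·[1, -1][1, -3]ᵀ and M₂ = S₀ − 3·S₁ = [[-54, 18], [81, -27]] = (-9)·[2, -3][3, -1]ᵀ, so take a₁ = [1, -1], b₁ = [1, -3], a₂ = [2, -3], b₂ = [3, -1].
Each slice is an integer combination of E₁ = a₁b₁ᵀ and E₂ = a₂b₂ᵀ: S₀ = −9·E₁, S₁ = −3·E₁ + 3·E₂; reading off coefficients, c₁ = [-9, -3] and c₂ = [0, 3].
Hence T = [1, -1] ⊗ [1, -3] ⊗ [-9, -3] + [2, -3] ⊗ [3, -1] ⊗ [0, 3], so rank(T) ≤ 2.
These bounds meet, so rank(T) = 2.
Check entry T[1,0,0] = 9: (-1)·(1)·(-9) + (-3)·(3)·(0) = 9.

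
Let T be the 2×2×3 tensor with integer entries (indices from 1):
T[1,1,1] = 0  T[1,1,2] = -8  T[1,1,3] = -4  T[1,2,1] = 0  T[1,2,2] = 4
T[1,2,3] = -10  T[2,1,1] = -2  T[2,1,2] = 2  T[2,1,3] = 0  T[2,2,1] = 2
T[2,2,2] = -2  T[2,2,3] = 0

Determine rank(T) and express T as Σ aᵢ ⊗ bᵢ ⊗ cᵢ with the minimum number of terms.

rank(T) = 3

Lower bound: the mode-3 unfolding of T (rows indexed by k, columns by (i,j) = (1,1), (1,2), (2,1), (2,2)) is [[0, 0, -2, 2], [-8, 4, 2, -2], [-4, -10, 0, 0]].
There the 3×3 minor on rows k ∈ {1, 2, 3}, columns (i,j) ∈ {(1,1), (1,2), (2,1)} is det [[0, 0, -2], [-8, 4, 2], [-4, -10, 0]] = -192 ≠ 0, so this unfolding has rank ≥ 3; CP rank is at least every unfolding rank, so rank(T) ≥ 3. (Unfolding ranks only ever bound the CP rank from below — rank(T) can be strictly larger than all of them — so the matching upper bound has to come from an explicit 3-term decomposition.)
Upper bound: T is a sum of 3 rank-1 terms, T = [0, 1] ⊗ [1, -1] ⊗ [-2, 2, 0] + [1, 0] ⊗ [0, 1] ⊗ [0, 8, -8] + [1, 0] ⊗ [2, 1] ⊗ [0, -4, -2] (written with every a and b primitive with positive leading entry and the scale carried by c; CP decompositions are not unique, and this one is verified by expanding entrywise), so rank(T) ≤ 3.
These bounds meet, so rank(T) = 3.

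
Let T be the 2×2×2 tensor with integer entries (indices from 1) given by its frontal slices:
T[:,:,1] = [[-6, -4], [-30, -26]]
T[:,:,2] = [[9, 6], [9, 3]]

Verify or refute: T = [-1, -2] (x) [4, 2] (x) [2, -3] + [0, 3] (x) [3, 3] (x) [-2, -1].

No

Reconstruct entry (1,1,1) from the claimed factors: Σₗ aₗ[1]bₗ[1]cₗ[1] = (-1)·(4)·(2) + (0)·(3)·(-2) = -8, but T[1,1,1] = -6. The claim is false.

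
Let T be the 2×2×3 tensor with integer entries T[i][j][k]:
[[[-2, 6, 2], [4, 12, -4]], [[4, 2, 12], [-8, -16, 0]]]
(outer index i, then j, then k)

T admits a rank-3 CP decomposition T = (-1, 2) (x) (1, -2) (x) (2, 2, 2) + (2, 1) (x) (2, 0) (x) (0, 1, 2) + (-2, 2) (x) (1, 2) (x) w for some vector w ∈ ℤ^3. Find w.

w = (0, -2, 2)

Subtract the known terms from T to get the rank-1 residual R = (-2, 2) (x) (1, 2) (x) w, so R[i,j,k] = a[i]·b[j]·w[k]. Pick indices with nonzero a[0]·b[0] = (-2)·(1) = -2. Only the fibre through (0,0,·) is needed: R[0,0,:] = T[0,0,:] − Σₗ aₗ[0]bₗ[0]cₗ = [-2, 6, 2] − (-1)·(1)·(2, 2, 2) − (2)·(2)·(0, 1, 2) = [0, 4, -4]. Then w[k] = R[0,0,k] / -2 for each k, giving w = [0, 4, -4] / -2 = (0, -2, 2).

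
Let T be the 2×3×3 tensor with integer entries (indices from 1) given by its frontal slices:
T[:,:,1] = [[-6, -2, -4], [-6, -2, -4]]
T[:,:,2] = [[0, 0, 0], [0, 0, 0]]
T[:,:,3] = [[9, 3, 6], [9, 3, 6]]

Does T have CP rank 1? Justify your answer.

Yes

If T = a (x) b (x) c then every fibre of T is a multiple of the corresponding factor, so read the factors off the fibres through the nonzero entry T[1,1,1] = -6.
The mode-1 fibre T[:,1,1] = [-6, -6] gives a = [1, 1] (primitive direction); the mode-2 fibre T[1,:,1] = [-6, -2, -4] gives b = [3, 1, 2]; then c[k] = T[1,1,k] / (a[1]·b[1]) = [-6, 0, 9] / 3 = [-2, 0, 3].
Expanding [1, 1] (x) [3, 1, 2] (x) [-2, 0, 3] reproduces all 18 entries of T, so T = [1, 1] (x) [3, 1, 2] (x) [-2, 0, 3] and rank(T) ≤ 1.
Equivalently every frontal slice T[:,:,k] is c[k] times the rank-1 matrix [1, 1] (x) [3, 1, 2]. So T has rank 1 (it is nonzero).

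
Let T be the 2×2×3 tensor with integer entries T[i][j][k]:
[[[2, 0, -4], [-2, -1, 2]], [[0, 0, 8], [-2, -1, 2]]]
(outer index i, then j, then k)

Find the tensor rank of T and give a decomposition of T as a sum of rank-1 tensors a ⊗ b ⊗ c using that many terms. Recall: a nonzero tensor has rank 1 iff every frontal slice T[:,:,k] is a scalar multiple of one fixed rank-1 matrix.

rank(T) = 3

Lower bound: the mode-3 unfolding of T (rows indexed by k, columns by (i,j) = (0,0), (0,1), (1,0), (1,1)) is [[2, -2, 0, -2], [0, -1, 0, -1], [-4, 2, 8, 2]].
There the 3×3 minor on rows k ∈ {0, 1, 2}, columns (i,j) ∈ {(0,0), (0,1), (1,0)} is det [[2, -2, 0], [0, -1, 0], [-4, 2, 8]] = -16 ≠ 0, so this unfolding has rank ≥ 3; CP rank is at least every unfolding rank, so rank(T) ≥ 3. (Flattening ranks never certify an upper bound on CP rank; for that we must actually write T with 3 rank-1 terms.)
Upper bound: T is a sum of 3 rank-1 terms, T = [0, 1] ⊗ [1, 0] ⊗ [4, 0, 0] + [1, -2] ⊗ [1, 0] ⊗ [2, 0, -4] + [1, 1] ⊗ [0, 1] ⊗ [-2, -1, 2] (one valid choice — decompositions are not unique — normalised so each a, b is primitive with positive first nonzero entry; check it by expanding all entries), so rank(T) ≤ 3.
These bounds meet, so rank(T) = 3.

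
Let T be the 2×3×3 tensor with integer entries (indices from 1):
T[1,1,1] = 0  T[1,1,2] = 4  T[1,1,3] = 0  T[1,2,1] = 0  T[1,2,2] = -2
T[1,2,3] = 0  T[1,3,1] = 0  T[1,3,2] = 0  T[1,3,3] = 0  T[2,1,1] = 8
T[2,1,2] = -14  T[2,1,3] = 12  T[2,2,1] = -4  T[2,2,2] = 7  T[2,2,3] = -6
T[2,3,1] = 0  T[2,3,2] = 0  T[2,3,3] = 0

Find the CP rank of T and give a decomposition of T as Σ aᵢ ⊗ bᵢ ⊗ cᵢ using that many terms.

Lower bound: the mode-3 unfolding of T (rows indexed by k, columns by (i,j) = (1,1), (1,2), (1,3), (2,1), (2,2), (2,3)) is [[0, 0, 0, 8, -4, 0], [4, -2, 0, -14, 7, 0], [0, 0, 0, 12, -6, 0]].
There the 2×2 minor on rows k ∈ {1, 2}, columns (i,j) ∈ {(1,1), (2,1)} is det [[0, 8], [4, -14]] = -32 ≠ 0, so this unfolding has rank ≥ 2; CP rank is at least every unfolding rank, so rank(T) ≥ 2. (Unfolding ranks only ever bound the CP rank from below — rank(T) can be strictly larger than all of them — so the matching upper bound has to come from an explicit 2-term decomposition.)
Upper bound — finding two terms. Every mode-2 slice of T is a multiple of one matrix: T[:,j,:] = b[j]·M with b = (2, -1, 0) and M = [[0, 2, 0], [4, -7, 6]] (rows indexed by i, columns by k). So it suffices to write M as a sum of two rank-1 matrices.
Splitting M by its rows (i = 1, 2), M = (1, 0)(0, 2, 0)ᵀ + (0, 1)(4, -7, 6)ᵀ.
Hence T = (1, 0) ⊗ (2, -1, 0) ⊗ (0, 2, 0) + (0, 1) ⊗ (2, -1, 0) ⊗ (4, -7, 6), so rank(T) ≤ 2.
These bounds meet, so rank(T) = 2.

rank(T) = 2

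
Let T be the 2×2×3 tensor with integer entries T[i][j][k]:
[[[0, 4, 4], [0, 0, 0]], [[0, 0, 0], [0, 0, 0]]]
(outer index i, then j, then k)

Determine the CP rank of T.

Lower bound: T ≠ 0 (e.g. T[0,0,1] = 4), so rank(T) ≥ 1.
Upper bound: if T = a ⊗ b ⊗ c then every fibre of T is a multiple of the corresponding factor, so read the factors off the fibres through the nonzero entry T[0,0,1] = 4.
The mode-1 fibre T[:,0,1] = [4, 0] gives a = [1, 0] (primitive direction); the mode-2 fibre T[0,:,1] = [4, 0] gives b = [1, 0]; then c[k] = T[0,0,k] / (a[0]·b[0]) = [0, 4, 4] / 1 = [0, 4, 4].
Expanding [1, 0] ⊗ [1, 0] ⊗ [0, 4, 4] reproduces all 12 entries of T, so T = [1, 0] ⊗ [1, 0] ⊗ [0, 4, 4] and rank(T) ≤ 1.
These bounds meet, so rank(T) = 1.

1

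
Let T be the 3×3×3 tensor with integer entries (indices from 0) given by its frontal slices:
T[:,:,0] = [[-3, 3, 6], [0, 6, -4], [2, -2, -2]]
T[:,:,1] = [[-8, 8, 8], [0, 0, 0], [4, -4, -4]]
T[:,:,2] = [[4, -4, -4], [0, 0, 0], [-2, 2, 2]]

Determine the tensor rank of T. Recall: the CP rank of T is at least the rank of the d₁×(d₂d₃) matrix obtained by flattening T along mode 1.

Lower bound: the mode-1 unfolding of T (rows indexed by i, columns by (j,k) = (0,0), (0,1), (0,2), (1,0), (1,1), (1,2), (2,0), (2,1), (2,2)) is [[-3, -8, 4, 3, 8, -4, 6, 8, -4], [0, 0, 0, 6, 0, 0, -4, 0, 0], [2, 4, -2, -2, -4, 2, -2, -4, 2]].
There the 3×3 minor on rows i ∈ {0, 1, 2}, columns (j,k) ∈ {(0,0), (0,1), (1,0)} is det [[-3, -8, 3], [0, 0, 6], [2, 4, -2]] = -24 ≠ 0, so this unfolding has rank ≥ 3; CP rank is at least every unfolding rank, so rank(T) ≥ 3. (Unfolding ranks only ever bound the CP rank from below — rank(T) can be strictly larger than all of them — so the matching upper bound has to come from an explicit 3-term decomposition.)
Upper bound: T is a sum of 3 rank-1 terms, T = [0, 1, 0] ⊗ [1, 2, 0] ⊗ [2, 0, 0] + [1, -2, 0] ⊗ [1, -1, 2] ⊗ [1, 0, 0] + [2, 0, -1] ⊗ [1, -1, -1] ⊗ [-2, -4, 2] (one valid choice — decompositions are not unique — normalised so each a, b is primitive with positive first nonzero entry; check it by expanding all entries), so rank(T) ≤ 3.
These bounds meet, so rank(T) = 3.
Check entry T[2,2,1] = -4: (0)·(0)·(0) + (0)·(2)·(0) + (-1)·(-1)·(-4) = -4.

3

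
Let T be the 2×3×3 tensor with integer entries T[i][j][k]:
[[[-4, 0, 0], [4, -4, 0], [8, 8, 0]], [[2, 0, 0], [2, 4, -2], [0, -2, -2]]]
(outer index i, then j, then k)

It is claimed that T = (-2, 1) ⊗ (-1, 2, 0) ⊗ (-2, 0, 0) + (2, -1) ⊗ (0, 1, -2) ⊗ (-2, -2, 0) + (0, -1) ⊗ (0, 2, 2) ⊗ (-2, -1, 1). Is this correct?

Yes

Reconstruct entrywise from the claimed factors. For example, T[1,1,0] = 2 and Σₗ aₗ[1]bₗ[1]cₗ[0] = (1)·(2)·(-2) + (-1)·(1)·(-2) + (-1)·(2)·(-2) = 2; checking all 18 entries, every one matches. The claim holds.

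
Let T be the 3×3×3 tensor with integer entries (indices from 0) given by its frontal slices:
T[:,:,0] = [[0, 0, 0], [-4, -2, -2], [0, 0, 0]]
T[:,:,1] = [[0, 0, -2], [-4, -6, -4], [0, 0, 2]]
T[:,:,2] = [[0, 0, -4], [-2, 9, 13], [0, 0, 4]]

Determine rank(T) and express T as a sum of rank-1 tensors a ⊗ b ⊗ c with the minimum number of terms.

rank(T) = 3

Lower bound: in the mode-2 unfolding of T (rows indexed by j, columns by (i,k)) the 3×3 minor on rows j ∈ {0, 1, 2}, columns (i,k) ∈ {(0,1), (1,0), (1,1)} is det [[0, -4, -4], [0, -2, -6], [-2, -2, -4]] = -32 ≠ 0, so that unfolding has rank ≥ 3 and hence rank(T) ≥ 3 (CP rank is at least every unfolding rank, though it can be larger).
Upper bound: T is a sum of 3 rank-1 terms, T = [0, 1, 0] ⊗ [0, 1, 1] ⊗ [-4, -8, 8] + [0, 1, 0] ⊗ [2, -1, -1] ⊗ [-2, -2, -1] + [1, -1, -1] ⊗ [0, 0, 1] ⊗ [0, -2, -4] (one valid choice — decompositions are not unique — normalised so each a, b is primitive with positive first nonzero entry; check it by expanding all entries), so rank(T) ≤ 3.
These bounds meet, so rank(T) = 3.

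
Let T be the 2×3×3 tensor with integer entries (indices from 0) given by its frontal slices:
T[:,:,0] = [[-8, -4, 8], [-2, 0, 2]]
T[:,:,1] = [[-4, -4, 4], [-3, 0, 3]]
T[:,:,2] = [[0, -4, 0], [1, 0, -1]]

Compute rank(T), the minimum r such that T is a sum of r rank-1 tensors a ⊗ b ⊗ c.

Lower bound: the mode-3 unfolding of T (rows indexed by k, columns by (i,j) = (0,0), (0,1), (0,2), (1,0), (1,1), (1,2)) is [[-8, -4, 8, -2, 0, 2], [-4, -4, 4, -3, 0, 3], [0, -4, 0, 1, 0, -1]].
There the 3×3 minor on rows k ∈ {0, 1, 2}, columns (i,j) ∈ {(0,0), (0,1), (1,0)} is det [[-8, -4, -2], [-4, -4, -3], [0, -4, 1]] = 80 ≠ 0, so this unfolding has rank ≥ 3; CP rank is at least every unfolding rank, so rank(T) ≥ 3. (Flattening ranks never certify an upper bound on CP rank; for that we must actually write T with 3 rank-1 terms.)
Upper bound: T is a sum of 3 rank-1 terms, T = [0, 1] ⊗ [1, 0, -1] ⊗ [2, -1, 1] + [1, 0] ⊗ [0, 1, 0] ⊗ [-4, -4, -4] + [2, 1] ⊗ [1, 0, -1] ⊗ [-4, -2, 0] (written with every a and b primitive with positive leading entry and the scale carried by c; CP decompositions are not unique, and this one is verified by expanding entrywise), so rank(T) ≤ 3.
These bounds meet, so rank(T) = 3.
Check entry T[1,1,2] = 0: (1)·(0)·(1) + (0)·(1)·(-4) + (1)·(0)·(0) = 0.

3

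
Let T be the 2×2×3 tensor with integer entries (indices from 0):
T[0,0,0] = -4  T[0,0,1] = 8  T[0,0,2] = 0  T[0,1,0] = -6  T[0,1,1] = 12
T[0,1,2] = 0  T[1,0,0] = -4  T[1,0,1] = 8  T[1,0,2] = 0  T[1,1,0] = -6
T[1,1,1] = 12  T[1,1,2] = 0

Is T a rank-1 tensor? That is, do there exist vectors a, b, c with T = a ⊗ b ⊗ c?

Yes

The mode-1 fibre T[:,0,0] = [-4, -4] gives a = (1, 1) (primitive direction); the mode-2 fibre T[0,:,0] = [-4, -6] gives b = (2, 3); then c[k] = T[0,0,k] / (a[0]·b[0]) = [-4, 8, 0] / 2 = (-2, 4, 0).
Expanding (1, 1) ⊗ (2, 3) ⊗ (-2, 4, 0) reproduces all 12 entries of T, so T = (1, 1) ⊗ (2, 3) ⊗ (-2, 4, 0) and rank(T) ≤ 1.
Equivalently every frontal slice T[:,:,k] is c[k] times the rank-1 matrix (1, 1) ⊗ (2, 3). So T has rank 1 (it is nonzero).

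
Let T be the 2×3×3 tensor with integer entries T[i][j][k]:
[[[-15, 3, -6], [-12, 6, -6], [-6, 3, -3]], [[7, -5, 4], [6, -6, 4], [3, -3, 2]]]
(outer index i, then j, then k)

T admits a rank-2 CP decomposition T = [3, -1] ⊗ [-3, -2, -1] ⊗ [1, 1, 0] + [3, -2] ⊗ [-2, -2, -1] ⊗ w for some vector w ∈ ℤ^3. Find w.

Subtract the known terms from T to get the rank-1 residual R = [3, -2] ⊗ [-2, -2, -1] ⊗ w, so R[i,j,k] = a[i]·b[j]·w[k]. Pick indices with nonzero a[0]·b[0] = (3)·(-2) = -6. Only the fibre through (0,0,·) is needed: R[0,0,:] = T[0,0,:] − Σₗ aₗ[0]bₗ[0]cₗ = [-15, 3, -6] − (3)·(-3)·[1, 1, 0] = [-6, 12, -6]. Then w[k] = R[0,0,k] / -6 for each k, giving w = [-6, 12, -6] / -6 = [1, -2, 1].

w = [1, -2, 1]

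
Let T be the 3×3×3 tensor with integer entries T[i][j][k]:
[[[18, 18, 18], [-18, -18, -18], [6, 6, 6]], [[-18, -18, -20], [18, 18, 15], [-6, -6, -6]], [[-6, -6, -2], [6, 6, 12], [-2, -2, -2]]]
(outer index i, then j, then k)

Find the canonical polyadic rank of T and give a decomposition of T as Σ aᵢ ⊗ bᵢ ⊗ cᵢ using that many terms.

rank(T) = 2

Lower bound: the mode-3 unfolding of T (rows indexed by k, columns by (i,j) = (0,0), (0,1), (0,2), (1,0), (1,1), (1,2), (2,0), (2,1), (2,2)) is [[18, -18, 6, -18, 18, -6, -6, 6, -2], [18, -18, 6, -18, 18, -6, -6, 6, -2], [18, -18, 6, -20, 15, -6, -2, 12, -2]].
There the 2×2 minor on rows k ∈ {0, 2}, columns (i,j) ∈ {(0,0), (1,0)} is det [[18, -18], [18, -20]] = -36 ≠ 0, so this unfolding has rank ≥ 2; CP rank is at least every unfolding rank, so rank(T) ≥ 2. (Flattening ranks never certify an upper bound on CP rank; for that we must actually write T with 2 rank-1 terms.)
Upper bound — finding two terms. Write S_k = T[:,:,k] for the frontal slices: S₀ = [[18, -18, 6], [-18, 18, -6], [-6, 6, -2]], S₁ = [[18, -18, 6], [-18, 18, -6], [-6, 6, -2]], S₂ = [[18, -18, 6], [-20, 15, -6], [-2, 12, -2]].
If T = a₁ ⊗ b₁ ⊗ c₁ + a₂ ⊗ b₂ ⊗ c₂ then each S_k = c₁[k]·a₁b₁ᵀ + c₂[k]·a₂b₂ᵀ. S₀ and S₂ are linearly independent, so a₁b₁ᵀ and a₂b₂ᵀ must span the same plane of matrices: they are the rank-1 matrices of the form x·S₀ + y·S₂.
The 2×2 minor of x·S₀ + y·S₂ on rows {0,1}, columns {0,1} is −90·xy − 90·y² = (-90)·(y)(x + y), vanishing at (x:y) = (1:0) and (1:-1).
M₁ = S₀ = [[18, -18, 6], [-18, 18, -6], [-6, 6, -2]] = 2·[3, -3, -1][3, -3, 1]ᵀ and M₂ = S₀ − S₂ = [[0, 0, 0], [2, 3, 0], [-4, -6, 0]] = [0, 1, -2][2, 3, 0]ᵀ, so take a₁ = [3, -3, -1], b₁ = [3, -3, 1], a₂ = [0, 1, -2], b₂ = [2, 3, 0].
Each slice is an integer combination of E₁ = a₁b₁ᵀ and E₂ = a₂b₂ᵀ: S₀ = 2·E₁, S₁ = 2·E₁, S₂ = 2·E₁ − E₂; reading off coefficients, c₁ = [2, 2, 2] and c₂ = [0, 0, -1].
Hence T = [3, -3, -1] ⊗ [3, -3, 1] ⊗ [2, 2, 2] + [0, 1, -2] ⊗ [2, 3, 0] ⊗ [0, 0, -1], so rank(T) ≤ 2.
These bounds meet, so rank(T) = 2.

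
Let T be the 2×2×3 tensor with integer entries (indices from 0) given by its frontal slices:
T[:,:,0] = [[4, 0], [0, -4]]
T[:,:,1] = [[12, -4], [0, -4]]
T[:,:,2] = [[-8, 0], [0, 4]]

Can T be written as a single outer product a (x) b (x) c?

The mode-3 unfolding of T (rows indexed by k, columns by (i,j) = (0,0), (0,1), (1,0), (1,1)) is [[4, 0, 0, -4], [12, -4, 0, -4], [-8, 0, 0, 4]].
There the 3×3 minor on rows k ∈ {0, 1, 2}, columns (i,j) ∈ {(0,0), (0,1), (1,1)} is det [[4, 0, -4], [12, -4, -4], [-8, 0, 4]] = 64 ≠ 0, so this unfolding has rank ≥ 3; CP rank is at least every unfolding rank, so rank(T) ≥ 3.
In particular rank(T) ≥ 3 > 1, so T is not rank-1.

No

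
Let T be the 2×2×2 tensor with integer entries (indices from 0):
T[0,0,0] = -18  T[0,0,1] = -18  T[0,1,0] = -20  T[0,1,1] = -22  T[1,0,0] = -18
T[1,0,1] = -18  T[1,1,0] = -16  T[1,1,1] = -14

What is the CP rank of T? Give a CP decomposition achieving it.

rank(T) = 2

Lower bound: the mode-2 unfolding of T (rows indexed by j, columns by (i,k) = (0,0), (0,1), (1,0), (1,1)) is [[-18, -18, -18, -18], [-20, -22, -16, -14]].
There the 2×2 minor on rows j ∈ {0, 1}, columns (i,k) ∈ {(0,0), (0,1)} is det [[-18, -18], [-20, -22]] = 36 ≠ 0, so this unfolding has rank ≥ 2; CP rank is at least every unfolding rank, so rank(T) ≥ 2. (This is only a lower bound: in general the CP rank may exceed every unfolding rank, so we still need to exhibit 2 rank-1 terms summing to T.)
Upper bound — finding two terms. Write S_k = T[:,:,k] for the frontal slices: S₀ = [[-18, -20], [-18, -16]], S₁ = [[-18, -22], [-18, -14]].
If T = a₁ ⊗ b₁ ⊗ c₁ + a₂ ⊗ b₂ ⊗ c₂ then each S_k = c₁[k]·a₁b₁ᵀ + c₂[k]·a₂b₂ᵀ. S₀ and S₁ are linearly independent, so a₁b₁ᵀ and a₂b₂ᵀ must span the same plane of matrices: they are the rank-1 matrices of the form x·S₀ + y·S₁.
det(x·S₀ + y·S₁) is −72·x² − 216·xy − 144·y² = (-72)·(x + 2·y)(x + y), vanishing at (x:y) = (2:-1) and (1:-1).
M₁ = 2·S₀ − S₁ = [[-18, -18], [-18, -18]] = (-18)·[1, 1][1, 1]ᵀ and M₂ = S₀ − S₁ = [[0, 2], [0, -2]] = 2·[1, -1][0, 1]ᵀ, so take a₁ = [1, 1], b₁ = [1, 1], a₂ = [1, -1], b₂ = [0, 1].
Each slice is an integer combination of E₁ = a₁b₁ᵀ and E₂ = a₂b₂ᵀ: S₀ = −18·E₁ − 2·E₂, S₁ = −18·E₁ − 4·E₂; reading off coefficients, c₁ = [-18, -18] and c₂ = [-2, -4].
Hence T = [1, 1] ⊗ [1, 1] ⊗ [-18, -18] + [1, -1] ⊗ [0, 1] ⊗ [-2, -4], so rank(T) ≤ 2.
These bounds meet, so rank(T) = 2.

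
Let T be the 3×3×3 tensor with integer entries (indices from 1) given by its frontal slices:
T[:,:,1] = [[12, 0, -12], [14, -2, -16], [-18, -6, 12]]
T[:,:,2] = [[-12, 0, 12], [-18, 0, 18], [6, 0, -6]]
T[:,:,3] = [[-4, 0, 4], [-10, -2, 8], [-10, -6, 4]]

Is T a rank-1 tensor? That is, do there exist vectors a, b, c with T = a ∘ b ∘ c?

No

The mode-1 unfolding of T (rows indexed by i, columns by (j,k) = (1,1), (1,2), (1,3), (2,1), (2,2), (2,3), (3,1), (3,2), (3,3)) is [[12, -12, -4, 0, 0, 0, -12, 12, 4], [14, -18, -10, -2, 0, -2, -16, 18, 8], [-18, 6, -10, -6, 0, -6, 12, -6, 4]].
There the 2×2 minor on rows i ∈ {1, 2}, columns (j,k) ∈ {(1,1), (1,2)} is det [[12, -12], [14, -18]] = -48 ≠ 0, so this unfolding has rank ≥ 2; CP rank is at least every unfolding rank, so rank(T) ≥ 2.
In particular rank(T) ≥ 2 > 1, so T is not rank-1.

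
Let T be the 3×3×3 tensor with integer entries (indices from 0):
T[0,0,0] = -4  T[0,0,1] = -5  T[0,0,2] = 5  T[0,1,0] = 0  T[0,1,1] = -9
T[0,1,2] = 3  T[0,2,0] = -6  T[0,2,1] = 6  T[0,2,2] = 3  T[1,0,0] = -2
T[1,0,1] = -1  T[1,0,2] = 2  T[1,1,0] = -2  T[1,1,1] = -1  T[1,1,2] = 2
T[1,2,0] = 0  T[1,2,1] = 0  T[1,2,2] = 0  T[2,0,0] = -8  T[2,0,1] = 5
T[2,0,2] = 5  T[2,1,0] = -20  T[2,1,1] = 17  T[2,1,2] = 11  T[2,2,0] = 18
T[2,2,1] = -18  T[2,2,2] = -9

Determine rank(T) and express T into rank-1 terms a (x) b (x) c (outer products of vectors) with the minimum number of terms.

rank(T) = 2

Lower bound: in the mode-1 unfolding of T (rows indexed by i, columns by (j,k)) the 2×2 minor on rows i ∈ {0, 1}, columns (j,k) ∈ {(0,0), (0,1)} is det [[-4, -5], [-2, -1]] = -6 ≠ 0, so that unfolding has rank ≥ 2 and hence rank(T) ≥ 2 (CP rank is at least every unfolding rank, though it can be larger).
Upper bound: with S_k = T[:,:,k], the two rank-1 terms a₁b₁ᵀ, a₂b₂ᵀ are the rank-1 members of the pencil x·S₀ + y·S₁.
The 2×2 minor of x·S₀ + y·S₁ on rows {0,1}, columns {0,1} is 8·x² − 4·xy − 4·y² = 4·(x − y)(2·x + y), vanishing at (x:y) = (1:1) and (1:-2).
M₁ = S₀ + S₁ = [[-9, -9, 0], [-3, -3, 0], [-3, -3, 0]] = (-3)·[3, 1, 1][1, 1, 0]ᵀ and M₂ = S₀ − 2·S₁ = [[6, 18, -18], [0, 0, 0], [-18, -54, 54]] = 6·[1, 0, -3][1, 3, -3]ᵀ, so take a₁ = [3, 1, 1], b₁ = [1, 1, 0], a₂ = [1, 0, -3], b₂ = [1, 3, -3].
Each slice is an integer combination of E₁ = a₁b₁ᵀ and E₂ = a₂b₂ᵀ: S₀ = −2·E₁ + 2·E₂, S₁ = −E₁ − 2·E₂, S₂ = 2·E₁ − E₂; reading off coefficients, c₁ = [-2, -1, 2] and c₂ = [2, -2, -1].
Hence T = [3, 1, 1] (x) [1, 1, 0] (x) [-2, -1, 2] + [1, 0, -3] (x) [1, 3, -3] (x) [2, -2, -1], so rank(T) ≤ 2.
These bounds meet, so rank(T) = 2.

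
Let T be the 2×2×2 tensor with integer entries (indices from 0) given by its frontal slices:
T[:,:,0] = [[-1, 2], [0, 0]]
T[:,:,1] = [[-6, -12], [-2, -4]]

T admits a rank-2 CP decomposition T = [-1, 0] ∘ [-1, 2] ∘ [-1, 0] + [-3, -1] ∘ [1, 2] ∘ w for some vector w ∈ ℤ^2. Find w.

Subtract the known terms from T to get the rank-1 residual R = [-3, -1] ∘ [1, 2] ∘ w, so R[i,j,k] = a[i]·b[j]·w[k]. Pick indices with nonzero a[0]·b[0] = (-3)·(1) = -3. Only the fibre through (0,0,·) is needed: R[0,0,:] = T[0,0,:] − Σₗ aₗ[0]bₗ[0]cₗ = [-1, -6] − (-1)·(-1)·[-1, 0] = [0, -6]. Then w[k] = R[0,0,k] / -3 for each k, giving w = [0, -6] / -3 = [0, 2].

w = [0, 2]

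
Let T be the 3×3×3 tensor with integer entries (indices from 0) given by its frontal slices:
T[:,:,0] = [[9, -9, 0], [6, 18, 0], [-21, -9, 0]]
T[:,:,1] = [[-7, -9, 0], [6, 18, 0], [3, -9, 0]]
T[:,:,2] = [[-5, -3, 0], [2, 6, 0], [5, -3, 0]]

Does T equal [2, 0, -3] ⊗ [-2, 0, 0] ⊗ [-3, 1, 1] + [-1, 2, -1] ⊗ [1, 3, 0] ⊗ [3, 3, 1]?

Yes

Reconstruct entrywise from the claimed factors. For example, T[0,0,2] = -5 and Σₗ aₗ[0]bₗ[0]cₗ[2] = (2)·(-2)·(1) + (-1)·(1)·(1) = -5; checking all 27 entries, every one matches. The claim holds.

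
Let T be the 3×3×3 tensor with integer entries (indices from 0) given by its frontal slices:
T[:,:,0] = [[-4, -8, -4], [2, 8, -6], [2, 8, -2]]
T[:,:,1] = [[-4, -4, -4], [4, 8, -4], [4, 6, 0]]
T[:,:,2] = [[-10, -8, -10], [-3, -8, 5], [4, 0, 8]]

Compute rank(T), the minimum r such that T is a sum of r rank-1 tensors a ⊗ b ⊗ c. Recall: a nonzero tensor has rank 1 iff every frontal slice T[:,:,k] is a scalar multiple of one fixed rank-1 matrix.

3

Lower bound: the mode-2 unfolding of T (rows indexed by j, columns by (i,k) = (0,0), (0,1), (0,2), (1,0), (1,1), (1,2), (2,0), (2,1), (2,2)) is [[-4, -4, -10, 2, 4, -3, 2, 4, 4], [-8, -4, -8, 8, 8, -8, 8, 6, 0], [-4, -4, -10, -6, -4, 5, -2, 0, 8]].
There the 3×3 minor on rows j ∈ {0, 1, 2}, columns (i,k) ∈ {(0,0), (0,1), (1,0)} is det [[-4, -4, 2], [-8, -4, 8], [-4, -4, -6]] = 128 ≠ 0, so this unfolding has rank ≥ 3; CP rank is at least every unfolding rank, so rank(T) ≥ 3. (This is only a lower bound: in general the CP rank may exceed every unfolding rank, so we still need to exhibit 3 rank-1 terms summing to T.)
Upper bound: T is a sum of 3 rank-1 terms, T = [0, 2, 1] ⊗ [1, 2, -1] ⊗ [2, 2, -2] + [2, -1, -2] ⊗ [1, 0, 1] ⊗ [2, 0, -1] + [2, 0, -1] ⊗ [1, 1, 1] ⊗ [-4, -2, -4] (written with every a and b primitive with positive leading entry and the scale carried by c; CP decompositions are not unique, and this one is verified by expanding entrywise), so rank(T) ≤ 3.
These bounds meet, so rank(T) = 3.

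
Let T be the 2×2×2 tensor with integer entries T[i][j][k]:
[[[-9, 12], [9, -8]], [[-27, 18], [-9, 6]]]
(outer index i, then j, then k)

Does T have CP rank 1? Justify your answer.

The mode-1 unfolding of T (rows indexed by i, columns by (j,k) = (0,0), (0,1), (1,0), (1,1)) is [[-9, 12, 9, -8], [-27, 18, -9, 6]].
There the 2×2 minor on rows i ∈ {0, 1}, columns (j,k) ∈ {(0,0), (0,1)} is det [[-9, 12], [-27, 18]] = 162 ≠ 0, so this unfolding has rank ≥ 2; CP rank is at least every unfolding rank, so rank(T) ≥ 2.
In particular rank(T) ≥ 2 > 1, so T is not rank-1.

No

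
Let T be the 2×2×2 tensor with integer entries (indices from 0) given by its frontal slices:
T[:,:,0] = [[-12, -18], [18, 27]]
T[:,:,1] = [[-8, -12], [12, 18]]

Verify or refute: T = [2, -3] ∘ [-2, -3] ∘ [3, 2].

Reconstruct entrywise from the claimed factors. For example, T[1,1,1] = 18 and Σₗ aₗ[1]bₗ[1]cₗ[1] = (-3)·(-3)·(2) = 18; checking all 8 entries, every one matches. The claim holds.

Yes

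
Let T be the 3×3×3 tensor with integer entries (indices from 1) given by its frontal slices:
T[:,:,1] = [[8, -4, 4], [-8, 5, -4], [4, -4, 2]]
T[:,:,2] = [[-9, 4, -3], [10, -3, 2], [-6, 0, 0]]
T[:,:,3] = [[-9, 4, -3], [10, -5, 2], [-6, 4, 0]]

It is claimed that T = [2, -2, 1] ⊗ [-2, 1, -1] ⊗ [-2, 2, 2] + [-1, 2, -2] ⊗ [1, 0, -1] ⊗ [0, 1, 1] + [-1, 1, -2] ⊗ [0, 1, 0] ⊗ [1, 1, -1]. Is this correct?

Reconstruct entry (1,2,1) from the claimed factors: Σₗ aₗ[1]bₗ[2]cₗ[1] = (2)·(1)·(-2) + (-1)·(0)·(0) + (-1)·(1)·(1) = -5, but T[1,2,1] = -4. The claim is false.

No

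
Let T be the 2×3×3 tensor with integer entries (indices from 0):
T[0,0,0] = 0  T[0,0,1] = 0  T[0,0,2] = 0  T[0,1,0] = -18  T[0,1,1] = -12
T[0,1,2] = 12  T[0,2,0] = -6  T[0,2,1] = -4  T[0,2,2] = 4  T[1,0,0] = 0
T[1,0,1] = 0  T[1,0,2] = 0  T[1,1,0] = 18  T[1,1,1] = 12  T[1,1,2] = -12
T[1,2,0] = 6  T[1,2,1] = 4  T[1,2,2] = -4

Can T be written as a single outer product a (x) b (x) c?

If T = a (x) b (x) c then every fibre of T is a multiple of the corresponding factor, so read the factors off the fibres through the nonzero entry T[0,1,0] = -18.
The mode-1 fibre T[:,1,0] = [-18, 18] gives a = (1, -1) (primitive direction); the mode-2 fibre T[0,:,0] = [0, -18, -6] gives b = (0, 3, 1); then c[k] = T[0,1,k] / (a[0]·b[1]) = [-18, -12, 12] / 3 = (-6, -4, 4).
Expanding (1, -1) (x) (0, 3, 1) (x) (-6, -4, 4) reproduces all 18 entries of T, so T = (1, -1) (x) (0, 3, 1) (x) (-6, -4, 4) and rank(T) ≤ 1.
Equivalently every frontal slice T[:,:,k] is c[k] times the rank-1 matrix (1, -1) (x) (0, 3, 1). So T has rank 1 (it is nonzero).

Yes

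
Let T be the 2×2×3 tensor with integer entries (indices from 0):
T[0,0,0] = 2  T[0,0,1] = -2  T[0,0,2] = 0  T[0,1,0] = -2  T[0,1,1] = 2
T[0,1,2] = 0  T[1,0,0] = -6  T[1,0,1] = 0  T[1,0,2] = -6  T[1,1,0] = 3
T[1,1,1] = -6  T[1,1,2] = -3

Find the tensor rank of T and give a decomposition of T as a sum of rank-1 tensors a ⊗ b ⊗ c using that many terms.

Lower bound: the mode-1 unfolding of T (rows indexed by i, columns by (j,k) = (0,0), (0,1), (0,2), (1,0), (1,1), (1,2)) is [[2, -2, 0, -2, 2, 0], [-6, 0, -6, 3, -6, -3]].
There the 2×2 minor on rows i ∈ {0, 1}, columns (j,k) ∈ {(0,0), (0,1)} is det [[2, -2], [-6, 0]] = -12 ≠ 0, so this unfolding has rank ≥ 2; CP rank is at least every unfolding rank, so rank(T) ≥ 2. (This is only a lower bound: in general the CP rank may exceed every unfolding rank, so we still need to exhibit 2 rank-1 terms summing to T.)
Upper bound — finding two terms. Write S_k = T[:,:,k] for the frontal slices: S₀ = [[2, -2], [-6, 3]], S₁ = [[-2, 2], [0, -6]], S₂ = [[0, 0], [-6, -3]].
If T = a₁ ⊗ b₁ ⊗ c₁ + a₂ ⊗ b₂ ⊗ c₂ then each S_k = c₁[k]·a₁b₁ᵀ + c₂[k]·a₂b₂ᵀ. S₀ and S₁ are linearly independent, so a₁b₁ᵀ and a₂b₂ᵀ must span the same plane of matrices: they are the rank-1 matrices of the form x·S₀ + y·S₁.
det(x·S₀ + y·S₁) is −6·x² − 6·xy + 12·y² = (-6)·(x + 2·y)(x − y), vanishing at (x:y) = (2:-1) and (1:1).
M₁ = 2·S₀ − S₁ = [[6, -6], [-12, 12]] = 6·[1, -2][1, -1]ᵀ and M₂ = S₀ + S₁ = [[0, 0], [-6, -3]] = (-3)·[0, 1][2, 1]ᵀ, so take a₁ = [1, -2], b₁ = [1, -1], a₂ = [0, 1], b₂ = [2, 1].
Each slice is an integer combination of E₁ = a₁b₁ᵀ and E₂ = a₂b₂ᵀ: S₀ = 2·E₁ − E₂, S₁ = −2·E₁ − 2·E₂, S₂ = −3·E₂; reading off coefficients, c₁ = [2, -2, 0] and c₂ = [-1, -2, -3].
Hence T = [1, -2] ⊗ [1, -1] ⊗ [2, -2, 0] + [0, 1] ⊗ [2, 1] ⊗ [-1, -2, -3], so rank(T) ≤ 2.
These bounds meet, so rank(T) = 2.
Check entry T[1,0,0] = -6: (-2)·(1)·(2) + (1)·(2)·(-1) = -6.

rank(T) = 2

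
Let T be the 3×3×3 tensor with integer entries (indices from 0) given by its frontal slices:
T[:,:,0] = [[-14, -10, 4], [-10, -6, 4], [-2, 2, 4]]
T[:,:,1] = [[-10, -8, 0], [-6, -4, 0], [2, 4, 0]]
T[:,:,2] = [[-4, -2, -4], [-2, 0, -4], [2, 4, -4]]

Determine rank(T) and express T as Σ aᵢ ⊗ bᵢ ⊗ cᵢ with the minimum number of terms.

rank(T) = 3

Lower bound: the mode-2 unfolding of T (rows indexed by j, columns by (i,k) = (0,0), (0,1), (0,2), (1,0), (1,1), (1,2), (2,0), (2,1), (2,2)) is [[-14, -10, -4, -10, -6, -2, -2, 2, 2], [-10, -8, -2, -6, -4, 0, 2, 4, 4], [4, 0, -4, 4, 0, -4, 4, 0, -4]].
There the 3×3 minor on rows j ∈ {0, 1, 2}, columns (i,k) ∈ {(0,0), (0,1), (0,2)} is det [[-14, -10, -4], [-10, -8, -2], [4, 0, -4]] = -96 ≠ 0, so this unfolding has rank ≥ 3; CP rank is at least every unfolding rank, so rank(T) ≥ 3. (Flattening ranks never certify an upper bound on CP rank; for that we must actually write T with 3 rank-1 terms.)
Upper bound: T is a sum of 3 rank-1 terms, T = [1, 1, 1] ⊗ [1, 0, 0] ⊗ [-4, -2, -2] + [1, 1, 1] ⊗ [1, 1, -2] ⊗ [-2, 0, 2] + [2, 1, -1] ⊗ [1, 1, 0] ⊗ [-4, -4, -2] (one valid choice — decompositions are not unique — normalised so each a, b is primitive with positive first nonzero entry; check it by expanding all entries), so rank(T) ≤ 3.
These bounds meet, so rank(T) = 3.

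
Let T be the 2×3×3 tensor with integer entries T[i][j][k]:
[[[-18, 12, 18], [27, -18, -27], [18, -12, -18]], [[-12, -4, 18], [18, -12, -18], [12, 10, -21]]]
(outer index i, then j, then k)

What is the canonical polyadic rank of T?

2

Lower bound: in the mode-2 unfolding of T (rows indexed by j, columns by (i,k)) the 2×2 minor on rows j ∈ {0, 1}, columns (i,k) ∈ {(0,0), (1,1)} is det [[-18, -4], [27, -12]] = 324 ≠ 0, so that unfolding has rank ≥ 2 and hence rank(T) ≥ 2 (CP rank is at least every unfolding rank, though it can be larger).
Upper bound: with S_k = T[:,:,k], the two rank-1 terms a₁b₁ᵀ, a₂b₂ᵀ are the rank-1 members of the pencil x·S₀ + y·S₁.
The 2×2 minor of x·S₀ + y·S₁ on rows {0,1}, columns {0,1} is 324·xy − 216·y² = 108·(3·x − 2·y)(y), vanishing at (x:y) = (2:3) and (1:0).
M₁ = 2·S₀ + 3·S₁ = [[0, 0, 0], [-36, 0, 54]] = (-18)·[0, 1][2, 0, -3]ᵀ and M₂ = S₀ = [[-18, 27, 18], [-12, 18, 12]] = (-3)·[3, 2][2, -3, -2]ᵀ, so take a₁ = [0, 1], b₁ = [2, 0, -3], a₂ = [3, 2], b₂ = [2, -3, -2].
Each slice is an integer combination of E₁ = a₁b₁ᵀ and E₂ = a₂b₂ᵀ: S₀ = −3·E₂, S₁ = −6·E₁ + 2·E₂, S₂ = 3·E₁ + 3·E₂; reading off coefficients, c₁ = [0, -6, 3] and c₂ = [-3, 2, 3].
Hence T = [0, 1] ⊗ [2, 0, -3] ⊗ [0, -6, 3] + [3, 2] ⊗ [2, -3, -2] ⊗ [-3, 2, 3], so rank(T) ≤ 2.
These bounds meet, so rank(T) = 2.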